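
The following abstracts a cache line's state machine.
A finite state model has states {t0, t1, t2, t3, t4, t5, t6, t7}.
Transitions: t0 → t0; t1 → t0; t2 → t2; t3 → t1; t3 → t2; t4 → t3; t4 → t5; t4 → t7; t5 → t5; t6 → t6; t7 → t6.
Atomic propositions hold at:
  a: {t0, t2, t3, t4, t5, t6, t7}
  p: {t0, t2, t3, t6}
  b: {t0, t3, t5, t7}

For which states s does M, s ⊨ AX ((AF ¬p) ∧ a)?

{t5}

Sat(¬p) = {t1, t4, t5, t7}
AF ¬p: least fixpoint, start Z0 = {t1, t4, t5, t7}, add states with every successor in Z. Already a fixed point.
Sat(AF ¬p) = {t1, t4, t5, t7}
Sat((AF ¬p) ∧ a) = {t4, t5, t7}
Sat(AX ((AF ¬p) ∧ a)) = {s : every successor in {t4, t5, t7}} = {t5}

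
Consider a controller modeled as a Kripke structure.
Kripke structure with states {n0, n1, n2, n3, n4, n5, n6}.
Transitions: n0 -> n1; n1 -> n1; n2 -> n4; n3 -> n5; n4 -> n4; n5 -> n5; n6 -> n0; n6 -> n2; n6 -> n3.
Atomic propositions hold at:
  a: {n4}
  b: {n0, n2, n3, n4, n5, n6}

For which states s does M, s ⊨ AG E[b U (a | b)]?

Sat(a | b) = {n0, n2, n3, n4, n5, n6}
E[b U (a | b)]: least fixpoint, start Z0 = Sat((a | b)) = {n0, n2, n3, n4, n5, n6}, add states in Sat(b) with some successor in Z. Already a fixed point.
Sat(E[b U (a | b)]) = {n0, n2, n3, n4, n5, n6}
AG E[b U (a | b)]: greatest fixpoint, start Z0 = {n0, n2, n3, n4, n5, n6}, keep only states in Sat with every successor in Z. Z1 = {n2, n3, n4, n5, n6}; Z2 = {n2, n3, n4, n5}; fixed.
Sat(AG E[b U (a | b)]) = {n2, n3, n4, n5}

{n2, n3, n4, n5}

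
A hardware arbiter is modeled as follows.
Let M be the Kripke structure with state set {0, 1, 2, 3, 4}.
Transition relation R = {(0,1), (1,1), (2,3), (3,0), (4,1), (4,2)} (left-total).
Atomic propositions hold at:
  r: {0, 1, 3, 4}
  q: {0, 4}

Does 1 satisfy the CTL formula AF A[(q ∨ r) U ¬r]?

No

Sat(q ∨ r) = {0, 1, 3, 4}
Sat(¬r) = {2}
A[(q ∨ r) U ¬r]: least fixpoint, start Z0 = Sat(¬r) = {2}, add states in Sat(q ∨ r) with every successor in Z. Already a fixed point.
Sat(A[(q ∨ r) U ¬r]) = {2}
AF A[(q ∨ r) U ¬r]: least fixpoint, start Z0 = {2}, add states with every successor in Z. Already a fixed point.
Sat(AF A[(q ∨ r) U ¬r]) = {2}
1 ∉ Sat(AF A[(q ∨ r) U ¬r]) = {2}, so the formula does not hold at 1.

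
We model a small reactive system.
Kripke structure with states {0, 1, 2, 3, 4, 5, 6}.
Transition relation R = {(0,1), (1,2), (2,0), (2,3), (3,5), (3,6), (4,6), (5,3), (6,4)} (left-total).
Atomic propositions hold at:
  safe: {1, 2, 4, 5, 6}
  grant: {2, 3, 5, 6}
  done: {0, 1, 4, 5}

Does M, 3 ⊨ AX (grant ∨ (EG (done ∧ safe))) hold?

Yes

Sat(done ∧ safe) = {1, 4, 5}
EG (done ∧ safe): greatest fixpoint, start Z0 = {1, 4, 5}, keep only states in Sat with some successor in Z. Z1 = ∅; fixed.
Sat(EG (done ∧ safe)) = ∅
Sat(grant ∨ (EG (done ∧ safe))) = {2, 3, 5, 6}
Sat(AX (grant ∨ (EG (done ∧ safe)))) = {s : every successor in {2, 3, 5, 6}} = {1, 3, 4, 5}
3 ∈ Sat(AX (grant ∨ (EG (done ∧ safe)))) = {1, 3, 4, 5}, so the formula holds at 3.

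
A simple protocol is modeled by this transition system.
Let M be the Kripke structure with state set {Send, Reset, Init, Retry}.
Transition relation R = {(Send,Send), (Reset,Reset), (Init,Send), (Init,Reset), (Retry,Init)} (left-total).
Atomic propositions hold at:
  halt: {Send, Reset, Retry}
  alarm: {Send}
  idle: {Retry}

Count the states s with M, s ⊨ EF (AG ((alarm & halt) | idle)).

Sat(alarm & halt) = {Send}
Sat((alarm & halt) | idle) = {Send, Retry}
AG ((alarm & halt) | idle): greatest fixpoint, start Z0 = {Send, Retry}, keep only states in Sat with every successor in Z. Z1 = {Send}; fixed.
Sat(AG ((alarm & halt) | idle)) = {Send}
EF (AG ((alarm & halt) | idle)): least fixpoint, start Z0 = {Send}, add states with some successor in Z. Z1 = {Send, Init}; Z2 = {Send, Init, Retry}; fixed.
Sat(EF (AG ((alarm & halt) | idle))) = {Send, Init, Retry}
|Sat(EF (AG ((alarm & halt) | idle)))| = |{Send, Init, Retry}| = 3.

3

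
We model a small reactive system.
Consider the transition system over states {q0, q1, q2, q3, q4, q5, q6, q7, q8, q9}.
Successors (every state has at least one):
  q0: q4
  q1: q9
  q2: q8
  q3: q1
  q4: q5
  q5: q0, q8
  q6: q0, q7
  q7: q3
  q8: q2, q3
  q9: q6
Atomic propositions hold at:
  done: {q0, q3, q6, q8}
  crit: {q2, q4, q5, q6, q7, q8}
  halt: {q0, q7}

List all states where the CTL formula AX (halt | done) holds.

Sat(halt | done) = {q0, q3, q6, q7, q8}
Sat(AX (halt | done)) = {s : every successor in {q0, q3, q6, q7, q8}} = {q2, q5, q6, q7, q9}

{q2, q5, q6, q7, q9}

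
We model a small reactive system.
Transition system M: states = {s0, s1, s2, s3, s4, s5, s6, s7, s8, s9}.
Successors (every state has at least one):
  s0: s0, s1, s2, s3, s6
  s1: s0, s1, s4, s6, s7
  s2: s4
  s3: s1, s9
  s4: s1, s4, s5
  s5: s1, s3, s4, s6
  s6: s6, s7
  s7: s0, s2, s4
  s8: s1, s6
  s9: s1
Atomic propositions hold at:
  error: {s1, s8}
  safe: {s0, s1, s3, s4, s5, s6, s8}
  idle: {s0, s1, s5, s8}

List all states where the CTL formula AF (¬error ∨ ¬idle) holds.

{s0, s2, s3, s4, s5, s6, s7, s9}

Sat(¬error) = {s0, s2, s3, s4, s5, s6, s7, s9}
Sat(¬idle) = {s2, s3, s4, s6, s7, s9}
Sat(¬error ∨ ¬idle) = {s0, s2, s3, s4, s5, s6, s7, s9}
AF (¬error ∨ ¬idle): least fixpoint, start Z0 = {s0, s2, s3, s4, s5, s6, s7, s9}, add states with every successor in Z. Already a fixed point.
Sat(AF (¬error ∨ ¬idle)) = {s0, s2, s3, s4, s5, s6, s7, s9}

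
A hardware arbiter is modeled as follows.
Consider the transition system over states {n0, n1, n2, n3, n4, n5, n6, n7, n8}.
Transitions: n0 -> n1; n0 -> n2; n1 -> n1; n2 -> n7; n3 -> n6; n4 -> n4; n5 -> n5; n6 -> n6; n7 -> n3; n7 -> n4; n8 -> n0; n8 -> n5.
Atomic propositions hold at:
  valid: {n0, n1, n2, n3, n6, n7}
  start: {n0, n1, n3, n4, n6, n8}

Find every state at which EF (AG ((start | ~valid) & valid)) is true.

{n0, n1, n2, n3, n6, n7, n8}

Sat(~valid) = {n4, n5, n8}
Sat(start | ~valid) = {n0, n1, n3, n4, n5, n6, n8}
Sat((start | ~valid) & valid) = {n0, n1, n3, n6}
AG ((start | ~valid) & valid): greatest fixpoint, start Z0 = {n0, n1, n3, n6}, keep only states in Sat with every successor in Z. Z1 = {n1, n3, n6}; fixed.
Sat(AG ((start | ~valid) & valid)) = {n1, n3, n6}
EF (AG ((start | ~valid) & valid)): least fixpoint, start Z0 = {n1, n3, n6}, add states with some successor in Z. Z1 = {n0, n1, n3, n6, n7}; Z2 = {n0, n1, n2, n3, n6, n7, n8}; fixed.
Sat(EF (AG ((start | ~valid) & valid))) = {n0, n1, n2, n3, n6, n7, n8}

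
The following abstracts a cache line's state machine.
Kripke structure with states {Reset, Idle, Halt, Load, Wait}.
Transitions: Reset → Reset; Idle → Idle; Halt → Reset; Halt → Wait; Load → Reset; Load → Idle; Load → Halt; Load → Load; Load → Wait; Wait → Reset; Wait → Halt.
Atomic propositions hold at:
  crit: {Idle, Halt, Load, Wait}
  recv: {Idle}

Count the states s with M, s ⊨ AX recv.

1

Sat(AX recv) = {s : every successor in {Idle}} = {Idle}
|Sat(AX recv)| = |{Idle}| = 1.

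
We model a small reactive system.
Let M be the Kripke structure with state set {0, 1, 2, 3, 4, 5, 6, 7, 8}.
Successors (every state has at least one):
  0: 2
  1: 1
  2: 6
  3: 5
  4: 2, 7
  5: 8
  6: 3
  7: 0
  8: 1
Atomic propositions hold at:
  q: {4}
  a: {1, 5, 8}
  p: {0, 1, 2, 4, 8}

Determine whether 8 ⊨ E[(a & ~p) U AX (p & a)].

Sat(~p) = {3, 5, 6, 7}
Sat(a & ~p) = {5}
Sat(p & a) = {1, 8}
Sat(AX (p & a)) = {s : every successor in {1, 8}} = {1, 5, 8}
E[(a & ~p) U AX (p & a)]: least fixpoint, start Z0 = Sat(AX (p & a)) = {1, 5, 8}, add states in Sat(a & ~p) with some successor in Z. Already a fixed point.
Sat(E[(a & ~p) U AX (p & a)]) = {1, 5, 8}
8 ∈ Sat(E[(a & ~p) U AX (p & a)]) = {1, 5, 8}, so the formula holds at 8.

Yes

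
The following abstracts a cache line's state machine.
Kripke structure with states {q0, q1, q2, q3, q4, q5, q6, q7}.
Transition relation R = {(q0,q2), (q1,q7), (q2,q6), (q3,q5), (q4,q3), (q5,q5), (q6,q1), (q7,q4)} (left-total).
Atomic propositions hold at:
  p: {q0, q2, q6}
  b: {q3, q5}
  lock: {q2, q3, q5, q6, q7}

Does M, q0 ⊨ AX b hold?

Sat(AX b) = {s : every successor in {q3, q5}} = {q3, q4, q5}
q0 ∉ Sat(AX b) = {q3, q4, q5}, so the formula does not hold at q0.

No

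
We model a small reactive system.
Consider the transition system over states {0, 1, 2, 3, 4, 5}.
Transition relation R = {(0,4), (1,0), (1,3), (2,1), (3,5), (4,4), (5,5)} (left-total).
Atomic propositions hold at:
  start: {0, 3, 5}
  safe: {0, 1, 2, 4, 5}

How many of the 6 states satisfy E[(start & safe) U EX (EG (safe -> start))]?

3

Sat(start & safe) = {0, 5}
Sat(safe -> start) = {0, 3, 5}
EG (safe -> start): greatest fixpoint, start Z0 = {0, 3, 5}, keep only states in Sat with some successor in Z. Z1 = {3, 5}; fixed.
Sat(EG (safe -> start)) = {3, 5}
Sat(EX (EG (safe -> start))) = {s : some successor in {3, 5}} = {1, 3, 5}
E[(start & safe) U EX (EG (safe -> start))]: least fixpoint, start Z0 = Sat(EX (EG (safe -> start))) = {1, 3, 5}, add states in Sat(start & safe) with some successor in Z. Already a fixed point.
Sat(E[(start & safe) U EX (EG (safe -> start))]) = {1, 3, 5}
|Sat(E[(start & safe) U EX (EG (safe -> start))])| = |{1, 3, 5}| = 3.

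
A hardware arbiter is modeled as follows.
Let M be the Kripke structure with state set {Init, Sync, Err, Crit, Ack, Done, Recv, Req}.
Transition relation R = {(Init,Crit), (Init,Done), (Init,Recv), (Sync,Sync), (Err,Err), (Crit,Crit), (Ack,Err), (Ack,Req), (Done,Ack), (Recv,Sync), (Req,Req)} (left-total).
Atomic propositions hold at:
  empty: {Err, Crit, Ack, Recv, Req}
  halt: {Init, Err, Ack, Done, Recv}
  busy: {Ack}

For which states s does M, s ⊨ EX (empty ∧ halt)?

{Init, Err, Ack, Done}

Sat(empty ∧ halt) = {Err, Ack, Recv}
Sat(EX (empty ∧ halt)) = {s : some successor in {Err, Ack, Recv}} = {Init, Err, Ack, Done}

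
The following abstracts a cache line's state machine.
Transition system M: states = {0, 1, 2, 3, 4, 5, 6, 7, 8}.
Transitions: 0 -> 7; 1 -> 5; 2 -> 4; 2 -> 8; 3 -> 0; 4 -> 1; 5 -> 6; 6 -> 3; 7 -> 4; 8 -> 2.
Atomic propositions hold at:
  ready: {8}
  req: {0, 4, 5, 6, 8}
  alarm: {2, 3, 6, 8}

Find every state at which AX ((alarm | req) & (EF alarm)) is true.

{1, 2, 3, 5, 6, 7, 8}

Sat(alarm | req) = {0, 2, 3, 4, 5, 6, 8}
EF alarm: least fixpoint, start Z0 = {2, 3, 6, 8}, add states with some successor in Z. Z1 = {2, 3, 5, 6, 8}; Z2 = {1, 2, 3, 5, 6, 8}; Z3 = {1, 2, 3, 4, 5, 6, 8}; Z4 = {1, 2, 3, 4, 5, 6, 7, 8}; Z5 = {0, 1, 2, 3, 4, 5, 6, 7, 8}; fixed.
Sat(EF alarm) = {0, 1, 2, 3, 4, 5, 6, 7, 8}
Sat((alarm | req) & (EF alarm)) = {0, 2, 3, 4, 5, 6, 8}
Sat(AX ((alarm | req) & (EF alarm))) = {s : every successor in {0, 2, 3, 4, 5, 6, 8}} = {1, 2, 3, 5, 6, 7, 8}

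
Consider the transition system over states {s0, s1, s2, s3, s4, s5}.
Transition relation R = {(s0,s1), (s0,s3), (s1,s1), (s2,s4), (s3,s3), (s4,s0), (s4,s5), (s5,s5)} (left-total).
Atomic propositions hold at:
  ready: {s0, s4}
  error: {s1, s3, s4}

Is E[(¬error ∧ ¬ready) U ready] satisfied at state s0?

Sat(¬error) = {s0, s2, s5}
Sat(¬ready) = {s1, s2, s3, s5}
Sat(¬error ∧ ¬ready) = {s2, s5}
E[(¬error ∧ ¬ready) U ready]: least fixpoint, start Z0 = Sat(ready) = {s0, s4}, add states in Sat(¬error ∧ ¬ready) with some successor in Z. Z1 = {s0, s2, s4}; fixed.
Sat(E[(¬error ∧ ¬ready) U ready]) = {s0, s2, s4}
s0 ∈ Sat(E[(¬error ∧ ¬ready) U ready]) = {s0, s2, s4}, so the formula holds at s0.

Yes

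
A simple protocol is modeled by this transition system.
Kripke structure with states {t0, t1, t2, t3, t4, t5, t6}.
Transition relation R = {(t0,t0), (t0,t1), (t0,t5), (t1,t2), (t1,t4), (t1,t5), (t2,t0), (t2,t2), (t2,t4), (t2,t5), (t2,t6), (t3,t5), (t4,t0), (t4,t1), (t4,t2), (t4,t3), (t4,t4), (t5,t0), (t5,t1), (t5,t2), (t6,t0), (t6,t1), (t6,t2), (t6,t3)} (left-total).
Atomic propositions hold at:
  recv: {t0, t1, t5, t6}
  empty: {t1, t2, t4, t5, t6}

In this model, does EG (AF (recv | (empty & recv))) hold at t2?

No

Sat(empty & recv) = {t1, t5, t6}
Sat(recv | (empty & recv)) = {t0, t1, t5, t6}
AF (recv | (empty & recv)): least fixpoint, start Z0 = {t0, t1, t5, t6}, add states with every successor in Z. Z1 = {t0, t1, t3, t5, t6}; fixed.
Sat(AF (recv | (empty & recv))) = {t0, t1, t3, t5, t6}
EG (AF (recv | (empty & recv))): greatest fixpoint, start Z0 = {t0, t1, t3, t5, t6}, keep only states in Sat with some successor in Z. Already a fixed point.
Sat(EG (AF (recv | (empty & recv)))) = {t0, t1, t3, t5, t6}
t2 ∉ Sat(EG (AF (recv | (empty & recv)))) = {t0, t1, t3, t5, t6}, so the formula does not hold at t2.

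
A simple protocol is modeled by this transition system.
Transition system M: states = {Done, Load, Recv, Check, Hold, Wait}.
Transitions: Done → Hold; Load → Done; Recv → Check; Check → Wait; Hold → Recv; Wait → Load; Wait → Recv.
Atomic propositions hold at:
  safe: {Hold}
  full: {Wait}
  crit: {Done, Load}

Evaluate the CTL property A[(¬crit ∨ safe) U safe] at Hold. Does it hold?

Sat(¬crit) = {Recv, Check, Hold, Wait}
Sat(¬crit ∨ safe) = {Recv, Check, Hold, Wait}
A[(¬crit ∨ safe) U safe]: least fixpoint, start Z0 = Sat(safe) = {Hold}, add states in Sat(¬crit ∨ safe) with every successor in Z. Already a fixed point.
Sat(A[(¬crit ∨ safe) U safe]) = {Hold}
Hold ∈ Sat(A[(¬crit ∨ safe) U safe]) = {Hold}, so the formula holds at Hold.

Yes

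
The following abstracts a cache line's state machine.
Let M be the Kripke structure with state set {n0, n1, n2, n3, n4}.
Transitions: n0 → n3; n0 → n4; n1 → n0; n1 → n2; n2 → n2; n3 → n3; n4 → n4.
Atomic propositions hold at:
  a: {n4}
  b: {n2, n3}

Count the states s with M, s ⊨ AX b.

Sat(AX b) = {s : every successor in {n2, n3}} = {n2, n3}
|Sat(AX b)| = |{n2, n3}| = 2.

2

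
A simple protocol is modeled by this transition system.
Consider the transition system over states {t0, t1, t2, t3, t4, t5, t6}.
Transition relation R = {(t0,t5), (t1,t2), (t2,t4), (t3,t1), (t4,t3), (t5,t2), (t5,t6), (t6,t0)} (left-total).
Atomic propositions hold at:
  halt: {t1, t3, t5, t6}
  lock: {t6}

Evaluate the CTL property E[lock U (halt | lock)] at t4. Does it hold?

No

Sat(halt | lock) = {t1, t3, t5, t6}
E[lock U (halt | lock)]: least fixpoint, start Z0 = Sat((halt | lock)) = {t1, t3, t5, t6}, add states in Sat(lock) with some successor in Z. Already a fixed point.
Sat(E[lock U (halt | lock)]) = {t1, t3, t5, t6}
t4 ∉ Sat(E[lock U (halt | lock)]) = {t1, t3, t5, t6}, so the formula does not hold at t4.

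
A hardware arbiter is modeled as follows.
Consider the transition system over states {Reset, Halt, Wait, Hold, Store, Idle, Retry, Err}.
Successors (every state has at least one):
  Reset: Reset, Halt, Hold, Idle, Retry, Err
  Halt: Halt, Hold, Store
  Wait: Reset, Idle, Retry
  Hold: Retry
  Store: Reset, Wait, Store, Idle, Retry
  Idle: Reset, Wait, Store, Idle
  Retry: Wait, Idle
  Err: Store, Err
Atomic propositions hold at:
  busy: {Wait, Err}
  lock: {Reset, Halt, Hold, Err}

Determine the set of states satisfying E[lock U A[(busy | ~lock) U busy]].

{Reset, Wait, Err}

Sat(~lock) = {Wait, Store, Idle, Retry}
Sat(busy | ~lock) = {Wait, Store, Idle, Retry, Err}
A[(busy | ~lock) U busy]: least fixpoint, start Z0 = Sat(busy) = {Wait, Err}, add states in Sat(busy | ~lock) with every successor in Z. Already a fixed point.
Sat(A[(busy | ~lock) U busy]) = {Wait, Err}
E[lock U A[(busy | ~lock) U busy]]: least fixpoint, start Z0 = Sat(A[(busy | ~lock) U busy]) = {Wait, Err}, add states in Sat(lock) with some successor in Z. Z1 = {Reset, Wait, Err}; fixed.
Sat(E[lock U A[(busy | ~lock) U busy]]) = {Reset, Wait, Err}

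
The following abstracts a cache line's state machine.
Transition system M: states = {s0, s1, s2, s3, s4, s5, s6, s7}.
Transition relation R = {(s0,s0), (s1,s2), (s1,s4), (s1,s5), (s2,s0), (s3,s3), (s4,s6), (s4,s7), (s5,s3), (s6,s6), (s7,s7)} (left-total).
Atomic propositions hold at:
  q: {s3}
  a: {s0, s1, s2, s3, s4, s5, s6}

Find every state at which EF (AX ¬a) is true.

{s1, s4, s7}

Sat(¬a) = {s7}
Sat(AX ¬a) = {s : every successor in {s7}} = {s7}
EF (AX ¬a): least fixpoint, start Z0 = {s7}, add states with some successor in Z. Z1 = {s4, s7}; Z2 = {s1, s4, s7}; fixed.
Sat(EF (AX ¬a)) = {s1, s4, s7}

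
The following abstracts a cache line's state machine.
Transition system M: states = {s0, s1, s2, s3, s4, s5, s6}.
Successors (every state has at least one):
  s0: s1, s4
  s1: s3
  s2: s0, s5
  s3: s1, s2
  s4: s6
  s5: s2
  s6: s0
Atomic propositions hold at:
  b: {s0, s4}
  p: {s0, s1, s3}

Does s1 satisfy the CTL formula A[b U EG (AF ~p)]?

Sat(~p) = {s2, s4, s5, s6}
AF ~p: least fixpoint, start Z0 = {s2, s4, s5, s6}, add states with every successor in Z. Already a fixed point.
Sat(AF ~p) = {s2, s4, s5, s6}
EG (AF ~p): greatest fixpoint, start Z0 = {s2, s4, s5, s6}, keep only states in Sat with some successor in Z. Z1 = {s2, s4, s5}; Z2 = {s2, s5}; fixed.
Sat(EG (AF ~p)) = {s2, s5}
A[b U EG (AF ~p)]: least fixpoint, start Z0 = Sat(EG (AF ~p)) = {s2, s5}, add states in Sat(b) with every successor in Z. Already a fixed point.
Sat(A[b U EG (AF ~p)]) = {s2, s5}
s1 ∉ Sat(A[b U EG (AF ~p)]) = {s2, s5}, so the formula does not hold at s1.

No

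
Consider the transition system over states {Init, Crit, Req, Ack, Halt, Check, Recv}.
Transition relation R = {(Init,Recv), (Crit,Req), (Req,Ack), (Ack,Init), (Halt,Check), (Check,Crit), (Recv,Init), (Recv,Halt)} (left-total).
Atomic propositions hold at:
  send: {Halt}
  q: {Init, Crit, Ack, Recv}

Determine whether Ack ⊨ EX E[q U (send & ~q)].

Sat(~q) = {Req, Halt, Check}
Sat(send & ~q) = {Halt}
E[q U (send & ~q)]: least fixpoint, start Z0 = Sat((send & ~q)) = {Halt}, add states in Sat(q) with some successor in Z. Z1 = {Halt, Recv}; Z2 = {Init, Halt, Recv}; Z3 = {Init, Ack, Halt, Recv}; fixed.
Sat(E[q U (send & ~q)]) = {Init, Ack, Halt, Recv}
Sat(EX E[q U (send & ~q)]) = {s : some successor in {Init, Ack, Halt, Recv}} = {Init, Req, Ack, Recv}
Ack ∈ Sat(EX E[q U (send & ~q)]) = {Init, Req, Ack, Recv}, so the formula holds at Ack.

Yes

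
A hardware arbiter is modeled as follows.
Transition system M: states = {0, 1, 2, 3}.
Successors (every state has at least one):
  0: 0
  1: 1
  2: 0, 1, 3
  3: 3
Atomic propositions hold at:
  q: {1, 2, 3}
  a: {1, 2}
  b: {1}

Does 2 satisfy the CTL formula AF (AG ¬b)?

Sat(¬b) = {0, 2, 3}
AG ¬b: greatest fixpoint, start Z0 = {0, 2, 3}, keep only states in Sat with every successor in Z. Z1 = {0, 3}; fixed.
Sat(AG ¬b) = {0, 3}
AF (AG ¬b): least fixpoint, start Z0 = {0, 3}, add states with every successor in Z. Already a fixed point.
Sat(AF (AG ¬b)) = {0, 3}
2 ∉ Sat(AF (AG ¬b)) = {0, 3}, so the formula does not hold at 2.

No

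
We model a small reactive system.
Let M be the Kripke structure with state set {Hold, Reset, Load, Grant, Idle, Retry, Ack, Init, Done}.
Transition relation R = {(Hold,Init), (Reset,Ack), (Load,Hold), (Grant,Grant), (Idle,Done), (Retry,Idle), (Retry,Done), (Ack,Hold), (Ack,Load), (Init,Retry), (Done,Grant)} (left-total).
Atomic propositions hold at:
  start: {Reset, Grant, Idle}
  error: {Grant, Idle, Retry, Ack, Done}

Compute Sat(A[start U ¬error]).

Sat(¬error) = {Hold, Reset, Load, Init}
A[start U ¬error]: least fixpoint, start Z0 = Sat(¬error) = {Hold, Reset, Load, Init}, add states in Sat(start) with every successor in Z. Already a fixed point.
Sat(A[start U ¬error]) = {Hold, Reset, Load, Init}

{Hold, Reset, Load, Init}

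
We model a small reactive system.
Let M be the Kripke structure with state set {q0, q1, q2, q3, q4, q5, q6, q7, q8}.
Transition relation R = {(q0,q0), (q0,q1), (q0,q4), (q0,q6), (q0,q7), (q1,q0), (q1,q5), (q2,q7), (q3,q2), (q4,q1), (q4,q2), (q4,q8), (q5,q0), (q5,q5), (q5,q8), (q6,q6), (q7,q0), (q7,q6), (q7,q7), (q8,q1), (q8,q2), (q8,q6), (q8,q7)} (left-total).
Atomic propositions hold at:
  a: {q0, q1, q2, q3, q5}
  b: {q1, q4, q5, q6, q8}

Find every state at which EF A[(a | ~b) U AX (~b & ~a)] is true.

{q0, q1, q2, q3, q4, q5, q7, q8}

Sat(~b) = {q0, q2, q3, q7}
Sat(a | ~b) = {q0, q1, q2, q3, q5, q7}
Sat(~a) = {q4, q6, q7, q8}
Sat(~b & ~a) = {q7}
Sat(AX (~b & ~a)) = {s : every successor in {q7}} = {q2}
A[(a | ~b) U AX (~b & ~a)]: least fixpoint, start Z0 = Sat(AX (~b & ~a)) = {q2}, add states in Sat(a | ~b) with every successor in Z. Z1 = {q2, q3}; fixed.
Sat(A[(a | ~b) U AX (~b & ~a)]) = {q2, q3}
EF A[(a | ~b) U AX (~b & ~a)]: least fixpoint, start Z0 = {q2, q3}, add states with some successor in Z. Z1 = {q2, q3, q4, q8}; Z2 = {q0, q2, q3, q4, q5, q8}; Z3 = {q0, q1, q2, q3, q4, q5, q7, q8}; fixed.
Sat(EF A[(a | ~b) U AX (~b & ~a)]) = {q0, q1, q2, q3, q4, q5, q7, q8}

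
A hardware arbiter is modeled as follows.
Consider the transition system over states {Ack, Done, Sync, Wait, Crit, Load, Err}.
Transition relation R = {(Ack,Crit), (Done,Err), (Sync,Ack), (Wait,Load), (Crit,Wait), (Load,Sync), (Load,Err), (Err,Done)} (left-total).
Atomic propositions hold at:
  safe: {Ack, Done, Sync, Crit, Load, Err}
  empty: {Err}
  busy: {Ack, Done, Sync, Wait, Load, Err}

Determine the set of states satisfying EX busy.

Sat(EX busy) = {s : some successor in {Ack, Done, Sync, Wait, Load, Err}} = {Done, Sync, Wait, Crit, Load, Err}

{Done, Sync, Wait, Crit, Load, Err}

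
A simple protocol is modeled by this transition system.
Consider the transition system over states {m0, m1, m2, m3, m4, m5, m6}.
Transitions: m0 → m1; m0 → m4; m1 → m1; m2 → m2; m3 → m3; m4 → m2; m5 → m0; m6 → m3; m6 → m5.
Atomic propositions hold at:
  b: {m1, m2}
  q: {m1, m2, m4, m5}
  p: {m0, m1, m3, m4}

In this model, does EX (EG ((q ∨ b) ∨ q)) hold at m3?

Sat(q ∨ b) = {m1, m2, m4, m5}
Sat((q ∨ b) ∨ q) = {m1, m2, m4, m5}
EG ((q ∨ b) ∨ q): greatest fixpoint, start Z0 = {m1, m2, m4, m5}, keep only states in Sat with some successor in Z. Z1 = {m1, m2, m4}; fixed.
Sat(EG ((q ∨ b) ∨ q)) = {m1, m2, m4}
Sat(EX (EG ((q ∨ b) ∨ q))) = {s : some successor in {m1, m2, m4}} = {m0, m1, m2, m4}
m3 ∉ Sat(EX (EG ((q ∨ b) ∨ q))) = {m0, m1, m2, m4}, so the formula does not hold at m3.

No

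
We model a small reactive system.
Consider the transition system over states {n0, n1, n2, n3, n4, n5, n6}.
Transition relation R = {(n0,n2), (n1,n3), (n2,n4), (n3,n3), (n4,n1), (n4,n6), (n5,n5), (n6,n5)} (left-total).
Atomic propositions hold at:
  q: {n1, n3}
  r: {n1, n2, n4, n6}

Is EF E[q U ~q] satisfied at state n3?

No

Sat(~q) = {n0, n2, n4, n5, n6}
E[q U ~q]: least fixpoint, start Z0 = Sat(~q) = {n0, n2, n4, n5, n6}, add states in Sat(q) with some successor in Z. Already a fixed point.
Sat(E[q U ~q]) = {n0, n2, n4, n5, n6}
EF E[q U ~q]: least fixpoint, start Z0 = {n0, n2, n4, n5, n6}, add states with some successor in Z. Already a fixed point.
Sat(EF E[q U ~q]) = {n0, n2, n4, n5, n6}
n3 ∉ Sat(EF E[q U ~q]) = {n0, n2, n4, n5, n6}, so the formula does not hold at n3.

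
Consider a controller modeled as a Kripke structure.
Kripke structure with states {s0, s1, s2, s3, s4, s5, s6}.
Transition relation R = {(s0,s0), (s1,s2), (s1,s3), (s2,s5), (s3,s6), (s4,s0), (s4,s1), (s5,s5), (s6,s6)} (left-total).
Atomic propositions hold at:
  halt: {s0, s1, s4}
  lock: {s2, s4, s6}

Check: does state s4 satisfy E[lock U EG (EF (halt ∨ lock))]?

Yes

Sat(halt ∨ lock) = {s0, s1, s2, s4, s6}
EF (halt ∨ lock): least fixpoint, start Z0 = {s0, s1, s2, s4, s6}, add states with some successor in Z. Z1 = {s0, s1, s2, s3, s4, s6}; fixed.
Sat(EF (halt ∨ lock)) = {s0, s1, s2, s3, s4, s6}
EG (EF (halt ∨ lock)): greatest fixpoint, start Z0 = {s0, s1, s2, s3, s4, s6}, keep only states in Sat with some successor in Z. Z1 = {s0, s1, s3, s4, s6}; fixed.
Sat(EG (EF (halt ∨ lock))) = {s0, s1, s3, s4, s6}
E[lock U EG (EF (halt ∨ lock))]: least fixpoint, start Z0 = Sat(EG (EF (halt ∨ lock))) = {s0, s1, s3, s4, s6}, add states in Sat(lock) with some successor in Z. Already a fixed point.
Sat(E[lock U EG (EF (halt ∨ lock))]) = {s0, s1, s3, s4, s6}
s4 ∈ Sat(E[lock U EG (EF (halt ∨ lock))]) = {s0, s1, s3, s4, s6}, so the formula holds at s4.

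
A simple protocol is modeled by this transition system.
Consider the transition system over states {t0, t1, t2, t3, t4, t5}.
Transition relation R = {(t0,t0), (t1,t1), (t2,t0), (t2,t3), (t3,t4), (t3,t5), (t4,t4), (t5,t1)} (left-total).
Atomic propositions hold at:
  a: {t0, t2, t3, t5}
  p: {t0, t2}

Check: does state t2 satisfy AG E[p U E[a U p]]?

No

E[a U p]: least fixpoint, start Z0 = Sat(p) = {t0, t2}, add states in Sat(a) with some successor in Z. Already a fixed point.
Sat(E[a U p]) = {t0, t2}
E[p U E[a U p]]: least fixpoint, start Z0 = Sat(E[a U p]) = {t0, t2}, add states in Sat(p) with some successor in Z. Already a fixed point.
Sat(E[p U E[a U p]]) = {t0, t2}
AG E[p U E[a U p]]: greatest fixpoint, start Z0 = {t0, t2}, keep only states in Sat with every successor in Z. Z1 = {t0}; fixed.
Sat(AG E[p U E[a U p]]) = {t0}
t2 ∉ Sat(AG E[p U E[a U p]]) = {t0}, so the formula does not hold at t2.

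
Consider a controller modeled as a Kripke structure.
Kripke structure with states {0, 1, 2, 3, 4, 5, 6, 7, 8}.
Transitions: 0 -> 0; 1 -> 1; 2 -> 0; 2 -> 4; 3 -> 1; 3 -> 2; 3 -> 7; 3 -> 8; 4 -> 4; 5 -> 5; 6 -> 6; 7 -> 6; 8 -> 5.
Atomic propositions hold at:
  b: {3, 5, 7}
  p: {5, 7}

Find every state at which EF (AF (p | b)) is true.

Sat(p | b) = {3, 5, 7}
AF (p | b): least fixpoint, start Z0 = {3, 5, 7}, add states with every successor in Z. Z1 = {3, 5, 7, 8}; fixed.
Sat(AF (p | b)) = {3, 5, 7, 8}
EF (AF (p | b)): least fixpoint, start Z0 = {3, 5, 7, 8}, add states with some successor in Z. Already a fixed point.
Sat(EF (AF (p | b))) = {3, 5, 7, 8}

{3, 5, 7, 8}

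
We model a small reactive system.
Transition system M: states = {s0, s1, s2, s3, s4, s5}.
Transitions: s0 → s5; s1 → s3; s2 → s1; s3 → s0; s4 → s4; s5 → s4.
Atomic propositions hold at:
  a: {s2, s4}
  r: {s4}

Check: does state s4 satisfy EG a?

Yes

EG a: greatest fixpoint, start Z0 = {s2, s4}, keep only states in Sat with some successor in Z. Z1 = {s4}; fixed.
Sat(EG a) = {s4}
s4 ∈ Sat(EG a) = {s4}, so the formula holds at s4.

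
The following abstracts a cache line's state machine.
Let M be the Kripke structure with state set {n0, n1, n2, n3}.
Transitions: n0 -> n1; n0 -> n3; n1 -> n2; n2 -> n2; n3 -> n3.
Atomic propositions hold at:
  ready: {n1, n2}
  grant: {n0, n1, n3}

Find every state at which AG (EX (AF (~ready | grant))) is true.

{n3}

Sat(~ready) = {n0, n3}
Sat(~ready | grant) = {n0, n1, n3}
AF (~ready | grant): least fixpoint, start Z0 = {n0, n1, n3}, add states with every successor in Z. Already a fixed point.
Sat(AF (~ready | grant)) = {n0, n1, n3}
Sat(EX (AF (~ready | grant))) = {s : some successor in {n0, n1, n3}} = {n0, n3}
AG (EX (AF (~ready | grant))): greatest fixpoint, start Z0 = {n0, n3}, keep only states in Sat with every successor in Z. Z1 = {n3}; fixed.
Sat(AG (EX (AF (~ready | grant)))) = {n3}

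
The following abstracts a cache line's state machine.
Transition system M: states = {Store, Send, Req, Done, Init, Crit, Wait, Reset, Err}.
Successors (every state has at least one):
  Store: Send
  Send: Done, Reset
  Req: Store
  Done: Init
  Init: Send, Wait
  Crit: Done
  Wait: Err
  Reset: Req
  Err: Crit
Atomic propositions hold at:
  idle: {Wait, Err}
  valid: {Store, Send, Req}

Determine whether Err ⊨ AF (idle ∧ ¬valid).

Yes

Sat(¬valid) = {Done, Init, Crit, Wait, Reset, Err}
Sat(idle ∧ ¬valid) = {Wait, Err}
AF (idle ∧ ¬valid): least fixpoint, start Z0 = {Wait, Err}, add states with every successor in Z. Already a fixed point.
Sat(AF (idle ∧ ¬valid)) = {Wait, Err}
Err ∈ Sat(AF (idle ∧ ¬valid)) = {Wait, Err}, so the formula holds at Err.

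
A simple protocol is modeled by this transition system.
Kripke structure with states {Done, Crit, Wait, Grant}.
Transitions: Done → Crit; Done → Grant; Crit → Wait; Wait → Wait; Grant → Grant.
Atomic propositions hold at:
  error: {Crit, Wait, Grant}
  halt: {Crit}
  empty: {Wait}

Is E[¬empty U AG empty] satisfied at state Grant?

Sat(¬empty) = {Done, Crit, Grant}
AG empty: greatest fixpoint, start Z0 = {Wait}, keep only states in Sat with every successor in Z. Already a fixed point.
Sat(AG empty) = {Wait}
E[¬empty U AG empty]: least fixpoint, start Z0 = Sat(AG empty) = {Wait}, add states in Sat(¬empty) with some successor in Z. Z1 = {Crit, Wait}; Z2 = {Done, Crit, Wait}; fixed.
Sat(E[¬empty U AG empty]) = {Done, Crit, Wait}
Grant ∉ Sat(E[¬empty U AG empty]) = {Done, Crit, Wait}, so the formula does not hold at Grant.

No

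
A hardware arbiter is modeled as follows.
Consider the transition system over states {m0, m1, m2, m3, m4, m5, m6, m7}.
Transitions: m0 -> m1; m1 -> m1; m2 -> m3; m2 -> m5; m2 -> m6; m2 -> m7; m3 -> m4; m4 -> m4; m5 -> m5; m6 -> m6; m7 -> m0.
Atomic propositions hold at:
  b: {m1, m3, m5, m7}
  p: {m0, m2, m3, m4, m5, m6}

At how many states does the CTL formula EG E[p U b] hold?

5

E[p U b]: least fixpoint, start Z0 = Sat(b) = {m1, m3, m5, m7}, add states in Sat(p) with some successor in Z. Z1 = {m0, m1, m2, m3, m5, m7}; fixed.
Sat(E[p U b]) = {m0, m1, m2, m3, m5, m7}
EG E[p U b]: greatest fixpoint, start Z0 = {m0, m1, m2, m3, m5, m7}, keep only states in Sat with some successor in Z. Z1 = {m0, m1, m2, m5, m7}; fixed.
Sat(EG E[p U b]) = {m0, m1, m2, m5, m7}
|Sat(EG E[p U b])| = |{m0, m1, m2, m5, m7}| = 5.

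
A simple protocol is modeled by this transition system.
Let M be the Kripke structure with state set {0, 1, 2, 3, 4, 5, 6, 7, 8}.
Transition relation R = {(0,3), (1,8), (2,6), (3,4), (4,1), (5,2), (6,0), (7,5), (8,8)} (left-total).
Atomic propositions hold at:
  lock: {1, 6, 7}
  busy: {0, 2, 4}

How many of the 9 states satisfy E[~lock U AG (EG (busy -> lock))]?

5

Sat(~lock) = {0, 2, 3, 4, 5, 8}
Sat(busy -> lock) = {1, 3, 5, 6, 7, 8}
EG (busy -> lock): greatest fixpoint, start Z0 = {1, 3, 5, 6, 7, 8}, keep only states in Sat with some successor in Z. Z1 = {1, 7, 8}; Z2 = {1, 8}; fixed.
Sat(EG (busy -> lock)) = {1, 8}
AG (EG (busy -> lock)): greatest fixpoint, start Z0 = {1, 8}, keep only states in Sat with every successor in Z. Already a fixed point.
Sat(AG (EG (busy -> lock))) = {1, 8}
E[~lock U AG (EG (busy -> lock))]: least fixpoint, start Z0 = Sat(AG (EG (busy -> lock))) = {1, 8}, add states in Sat(~lock) with some successor in Z. Z1 = {1, 4, 8}; Z2 = {1, 3, 4, 8}; Z3 = {0, 1, 3, 4, 8}; fixed.
Sat(E[~lock U AG (EG (busy -> lock))]) = {0, 1, 3, 4, 8}
|Sat(E[~lock U AG (EG (busy -> lock))])| = |{0, 1, 3, 4, 8}| = 5.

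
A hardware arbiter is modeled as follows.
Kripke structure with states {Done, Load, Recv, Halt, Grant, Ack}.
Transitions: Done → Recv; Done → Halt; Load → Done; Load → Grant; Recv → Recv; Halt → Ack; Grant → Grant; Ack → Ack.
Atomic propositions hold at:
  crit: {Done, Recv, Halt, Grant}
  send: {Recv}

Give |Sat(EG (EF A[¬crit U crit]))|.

4

Sat(¬crit) = {Load, Ack}
A[¬crit U crit]: least fixpoint, start Z0 = Sat(crit) = {Done, Recv, Halt, Grant}, add states in Sat(¬crit) with every successor in Z. Z1 = {Done, Load, Recv, Halt, Grant}; fixed.
Sat(A[¬crit U crit]) = {Done, Load, Recv, Halt, Grant}
EF A[¬crit U crit]: least fixpoint, start Z0 = {Done, Load, Recv, Halt, Grant}, add states with some successor in Z. Already a fixed point.
Sat(EF A[¬crit U crit]) = {Done, Load, Recv, Halt, Grant}
EG (EF A[¬crit U crit]): greatest fixpoint, start Z0 = {Done, Load, Recv, Halt, Grant}, keep only states in Sat with some successor in Z. Z1 = {Done, Load, Recv, Grant}; fixed.
Sat(EG (EF A[¬crit U crit])) = {Done, Load, Recv, Grant}
|Sat(EG (EF A[¬crit U crit]))| = |{Done, Load, Recv, Grant}| = 4.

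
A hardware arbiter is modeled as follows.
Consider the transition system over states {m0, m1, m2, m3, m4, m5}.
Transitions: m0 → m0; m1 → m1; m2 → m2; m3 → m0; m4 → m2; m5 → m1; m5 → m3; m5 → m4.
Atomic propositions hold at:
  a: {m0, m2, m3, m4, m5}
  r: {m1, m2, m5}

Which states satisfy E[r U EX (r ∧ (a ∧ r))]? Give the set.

Sat(a ∧ r) = {m2, m5}
Sat(r ∧ (a ∧ r)) = {m2, m5}
Sat(EX (r ∧ (a ∧ r))) = {s : some successor in {m2, m5}} = {m2, m4}
E[r U EX (r ∧ (a ∧ r))]: least fixpoint, start Z0 = Sat(EX (r ∧ (a ∧ r))) = {m2, m4}, add states in Sat(r) with some successor in Z. Z1 = {m2, m4, m5}; fixed.
Sat(E[r U EX (r ∧ (a ∧ r))]) = {m2, m4, m5}

{m2, m4, m5}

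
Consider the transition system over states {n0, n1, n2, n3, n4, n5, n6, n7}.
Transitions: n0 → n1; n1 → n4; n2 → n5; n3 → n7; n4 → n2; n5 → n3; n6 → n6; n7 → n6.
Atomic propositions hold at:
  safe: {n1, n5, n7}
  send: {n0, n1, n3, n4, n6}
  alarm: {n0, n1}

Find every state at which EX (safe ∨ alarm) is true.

{n0, n2, n3}

Sat(safe ∨ alarm) = {n0, n1, n5, n7}
Sat(EX (safe ∨ alarm)) = {s : some successor in {n0, n1, n5, n7}} = {n0, n2, n3}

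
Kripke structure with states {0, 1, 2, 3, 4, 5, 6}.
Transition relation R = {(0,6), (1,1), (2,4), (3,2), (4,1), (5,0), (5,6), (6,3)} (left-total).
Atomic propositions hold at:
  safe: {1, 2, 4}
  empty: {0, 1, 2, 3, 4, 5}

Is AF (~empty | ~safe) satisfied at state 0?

Yes

Sat(~empty) = {6}
Sat(~safe) = {0, 3, 5, 6}
Sat(~empty | ~safe) = {0, 3, 5, 6}
AF (~empty | ~safe): least fixpoint, start Z0 = {0, 3, 5, 6}, add states with every successor in Z. Already a fixed point.
Sat(AF (~empty | ~safe)) = {0, 3, 5, 6}
0 ∈ Sat(AF (~empty | ~safe)) = {0, 3, 5, 6}, so the formula holds at 0.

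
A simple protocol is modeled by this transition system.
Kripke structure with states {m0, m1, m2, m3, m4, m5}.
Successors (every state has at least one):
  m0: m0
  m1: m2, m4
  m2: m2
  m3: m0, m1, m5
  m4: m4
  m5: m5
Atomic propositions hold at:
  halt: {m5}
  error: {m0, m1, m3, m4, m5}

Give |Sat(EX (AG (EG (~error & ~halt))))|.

Sat(~error) = {m2}
Sat(~halt) = {m0, m1, m2, m3, m4}
Sat(~error & ~halt) = {m2}
EG (~error & ~halt): greatest fixpoint, start Z0 = {m2}, keep only states in Sat with some successor in Z. Already a fixed point.
Sat(EG (~error & ~halt)) = {m2}
AG (EG (~error & ~halt)): greatest fixpoint, start Z0 = {m2}, keep only states in Sat with every successor in Z. Already a fixed point.
Sat(AG (EG (~error & ~halt))) = {m2}
Sat(EX (AG (EG (~error & ~halt)))) = {s : some successor in {m2}} = {m1, m2}
|Sat(EX (AG (EG (~error & ~halt))))| = |{m1, m2}| = 2.

2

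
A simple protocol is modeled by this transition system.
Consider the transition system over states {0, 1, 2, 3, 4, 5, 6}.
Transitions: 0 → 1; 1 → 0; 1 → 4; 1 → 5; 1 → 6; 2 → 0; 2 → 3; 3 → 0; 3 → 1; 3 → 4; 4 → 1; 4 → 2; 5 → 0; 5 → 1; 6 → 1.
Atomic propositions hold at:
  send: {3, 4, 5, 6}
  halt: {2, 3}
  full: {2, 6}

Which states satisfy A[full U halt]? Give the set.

{2, 3}

A[full U halt]: least fixpoint, start Z0 = Sat(halt) = {2, 3}, add states in Sat(full) with every successor in Z. Already a fixed point.
Sat(A[full U halt]) = {2, 3}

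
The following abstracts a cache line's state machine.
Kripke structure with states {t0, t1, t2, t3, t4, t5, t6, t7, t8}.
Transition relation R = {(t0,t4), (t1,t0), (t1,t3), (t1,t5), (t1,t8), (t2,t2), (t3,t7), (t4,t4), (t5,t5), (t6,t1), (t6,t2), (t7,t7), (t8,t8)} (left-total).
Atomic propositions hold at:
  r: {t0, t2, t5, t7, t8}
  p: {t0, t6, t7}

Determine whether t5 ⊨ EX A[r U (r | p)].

Yes

Sat(r | p) = {t0, t2, t5, t6, t7, t8}
A[r U (r | p)]: least fixpoint, start Z0 = Sat((r | p)) = {t0, t2, t5, t6, t7, t8}, add states in Sat(r) with every successor in Z. Already a fixed point.
Sat(A[r U (r | p)]) = {t0, t2, t5, t6, t7, t8}
Sat(EX A[r U (r | p)]) = {s : some successor in {t0, t2, t5, t6, t7, t8}} = {t1, t2, t3, t5, t6, t7, t8}
t5 ∈ Sat(EX A[r U (r | p)]) = {t1, t2, t3, t5, t6, t7, t8}, so the formula holds at t5.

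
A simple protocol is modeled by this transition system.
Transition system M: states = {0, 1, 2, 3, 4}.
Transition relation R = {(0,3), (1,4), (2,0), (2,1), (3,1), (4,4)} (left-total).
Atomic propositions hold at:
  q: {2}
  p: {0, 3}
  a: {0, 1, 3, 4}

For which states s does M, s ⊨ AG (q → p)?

Sat(q → p) = {0, 1, 3, 4}
AG (q → p): greatest fixpoint, start Z0 = {0, 1, 3, 4}, keep only states in Sat with every successor in Z. Already a fixed point.
Sat(AG (q → p)) = {0, 1, 3, 4}

{0, 1, 3, 4}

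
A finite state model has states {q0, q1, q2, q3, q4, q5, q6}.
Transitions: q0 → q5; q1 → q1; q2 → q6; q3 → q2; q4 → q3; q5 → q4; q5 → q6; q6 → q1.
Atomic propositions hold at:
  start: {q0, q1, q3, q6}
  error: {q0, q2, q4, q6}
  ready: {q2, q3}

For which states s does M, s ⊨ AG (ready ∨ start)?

Sat(ready ∨ start) = {q0, q1, q2, q3, q6}
AG (ready ∨ start): greatest fixpoint, start Z0 = {q0, q1, q2, q3, q6}, keep only states in Sat with every successor in Z. Z1 = {q1, q2, q3, q6}; fixed.
Sat(AG (ready ∨ start)) = {q1, q2, q3, q6}

{q1, q2, q3, q6}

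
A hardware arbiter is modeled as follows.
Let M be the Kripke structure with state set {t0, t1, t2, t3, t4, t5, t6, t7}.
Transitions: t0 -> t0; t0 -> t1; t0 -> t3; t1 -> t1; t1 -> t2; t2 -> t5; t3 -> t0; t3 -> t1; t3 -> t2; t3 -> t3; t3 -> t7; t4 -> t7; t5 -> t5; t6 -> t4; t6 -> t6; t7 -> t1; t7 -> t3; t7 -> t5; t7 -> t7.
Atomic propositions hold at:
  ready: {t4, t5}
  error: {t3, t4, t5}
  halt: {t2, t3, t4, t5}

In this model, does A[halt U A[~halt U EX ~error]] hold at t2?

Sat(~halt) = {t0, t1, t6, t7}
Sat(~error) = {t0, t1, t2, t6, t7}
Sat(EX ~error) = {s : some successor in {t0, t1, t2, t6, t7}} = {t0, t1, t3, t4, t6, t7}
A[~halt U EX ~error]: least fixpoint, start Z0 = Sat(EX ~error) = {t0, t1, t3, t4, t6, t7}, add states in Sat(~halt) with every successor in Z. Already a fixed point.
Sat(A[~halt U EX ~error]) = {t0, t1, t3, t4, t6, t7}
A[halt U A[~halt U EX ~error]]: least fixpoint, start Z0 = Sat(A[~halt U EX ~error]) = {t0, t1, t3, t4, t6, t7}, add states in Sat(halt) with every successor in Z. Already a fixed point.
Sat(A[halt U A[~halt U EX ~error]]) = {t0, t1, t3, t4, t6, t7}
t2 ∉ Sat(A[halt U A[~halt U EX ~error]]) = {t0, t1, t3, t4, t6, t7}, so the formula does not hold at t2.

No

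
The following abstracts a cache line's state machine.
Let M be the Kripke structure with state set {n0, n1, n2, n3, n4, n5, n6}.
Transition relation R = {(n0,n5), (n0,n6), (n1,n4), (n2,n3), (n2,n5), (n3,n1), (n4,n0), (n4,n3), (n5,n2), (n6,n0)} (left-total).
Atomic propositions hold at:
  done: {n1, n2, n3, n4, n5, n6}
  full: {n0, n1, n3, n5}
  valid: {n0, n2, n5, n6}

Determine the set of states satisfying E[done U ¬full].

Sat(¬full) = {n2, n4, n6}
E[done U ¬full]: least fixpoint, start Z0 = Sat(¬full) = {n2, n4, n6}, add states in Sat(done) with some successor in Z. Z1 = {n1, n2, n4, n5, n6}; Z2 = {n1, n2, n3, n4, n5, n6}; fixed.
Sat(E[done U ¬full]) = {n1, n2, n3, n4, n5, n6}

{n1, n2, n3, n4, n5, n6}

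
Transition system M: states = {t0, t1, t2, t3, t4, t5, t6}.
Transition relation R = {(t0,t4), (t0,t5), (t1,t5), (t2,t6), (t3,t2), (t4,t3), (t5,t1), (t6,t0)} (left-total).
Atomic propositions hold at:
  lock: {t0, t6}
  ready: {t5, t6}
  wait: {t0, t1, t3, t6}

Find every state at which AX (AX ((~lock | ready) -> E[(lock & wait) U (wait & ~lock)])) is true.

Sat(~lock) = {t1, t2, t3, t4, t5}
Sat(~lock | ready) = {t1, t2, t3, t4, t5, t6}
Sat(lock & wait) = {t0, t6}
Sat(wait & ~lock) = {t1, t3}
E[(lock & wait) U (wait & ~lock)]: least fixpoint, start Z0 = Sat((wait & ~lock)) = {t1, t3}, add states in Sat(lock & wait) with some successor in Z. Already a fixed point.
Sat(E[(lock & wait) U (wait & ~lock)]) = {t1, t3}
Sat((~lock | ready) -> E[(lock & wait) U (wait & ~lock)]) = {t0, t1, t3}
Sat(AX ((~lock | ready) -> E[(lock & wait) U (wait & ~lock)])) = {s : every successor in {t0, t1, t3}} = {t4, t5, t6}
Sat(AX (AX ((~lock | ready) -> E[(lock & wait) U (wait & ~lock)]))) = {s : every successor in {t4, t5, t6}} = {t0, t1, t2}

{t0, t1, t2}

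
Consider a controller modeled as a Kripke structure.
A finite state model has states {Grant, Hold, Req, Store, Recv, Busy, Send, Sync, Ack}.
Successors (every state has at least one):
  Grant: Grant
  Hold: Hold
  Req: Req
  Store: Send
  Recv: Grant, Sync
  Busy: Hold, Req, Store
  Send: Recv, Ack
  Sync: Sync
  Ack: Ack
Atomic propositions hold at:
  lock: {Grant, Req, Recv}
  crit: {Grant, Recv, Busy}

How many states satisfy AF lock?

AF lock: least fixpoint, start Z0 = {Grant, Req, Recv}, add states with every successor in Z. Already a fixed point.
Sat(AF lock) = {Grant, Req, Recv}
|Sat(AF lock)| = |{Grant, Req, Recv}| = 3.

3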